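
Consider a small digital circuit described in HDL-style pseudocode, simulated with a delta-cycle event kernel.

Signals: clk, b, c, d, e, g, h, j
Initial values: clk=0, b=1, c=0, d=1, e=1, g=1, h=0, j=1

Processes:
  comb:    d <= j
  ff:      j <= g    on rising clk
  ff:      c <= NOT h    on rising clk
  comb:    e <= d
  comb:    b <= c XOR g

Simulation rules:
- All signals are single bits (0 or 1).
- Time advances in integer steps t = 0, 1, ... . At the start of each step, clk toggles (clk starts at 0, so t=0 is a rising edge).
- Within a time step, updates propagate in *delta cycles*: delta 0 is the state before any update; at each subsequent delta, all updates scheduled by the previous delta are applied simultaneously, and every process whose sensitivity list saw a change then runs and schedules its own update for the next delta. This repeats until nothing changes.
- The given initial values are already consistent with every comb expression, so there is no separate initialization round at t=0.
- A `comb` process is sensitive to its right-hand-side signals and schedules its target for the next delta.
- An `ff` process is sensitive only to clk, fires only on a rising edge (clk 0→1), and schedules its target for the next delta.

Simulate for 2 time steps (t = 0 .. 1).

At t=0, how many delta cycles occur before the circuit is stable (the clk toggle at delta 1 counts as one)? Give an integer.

t0.Δ0 h=0 clk=0 e=1 c=0 b=1 d=1 g=1 j=1
t0.Δ1 h=0 clk=1 e=1 c=0 b=1 d=1 g=1 j=1
t0.Δ2 h=0 clk=1 e=1 c=1 b=1 d=1 g=1 j=1
t0.Δ3 h=0 clk=1 e=1 c=1 b=0 d=1 g=1 j=1
t1.Δ0 h=0 clk=1 e=1 c=1 b=0 d=1 g=1 j=1
t1.Δ1 h=0 clk=0 e=1 c=1 b=0 d=1 g=1 j=1

3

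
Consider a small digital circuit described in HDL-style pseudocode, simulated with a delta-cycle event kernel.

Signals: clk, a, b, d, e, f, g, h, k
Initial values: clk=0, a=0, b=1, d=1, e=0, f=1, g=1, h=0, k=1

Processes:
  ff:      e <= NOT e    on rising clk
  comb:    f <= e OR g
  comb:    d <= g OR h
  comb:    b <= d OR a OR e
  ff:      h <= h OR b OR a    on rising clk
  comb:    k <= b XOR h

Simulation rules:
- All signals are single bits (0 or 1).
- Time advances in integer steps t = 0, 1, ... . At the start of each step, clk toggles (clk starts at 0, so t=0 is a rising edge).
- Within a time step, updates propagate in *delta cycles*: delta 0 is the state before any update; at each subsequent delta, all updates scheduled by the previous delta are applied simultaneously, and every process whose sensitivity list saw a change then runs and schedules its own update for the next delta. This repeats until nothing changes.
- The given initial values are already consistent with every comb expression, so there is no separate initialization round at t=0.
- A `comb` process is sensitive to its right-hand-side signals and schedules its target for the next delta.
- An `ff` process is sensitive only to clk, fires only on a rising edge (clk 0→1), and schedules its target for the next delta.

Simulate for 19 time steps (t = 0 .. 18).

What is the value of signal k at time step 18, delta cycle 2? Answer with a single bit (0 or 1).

0

t=0 Δ0: f=1 a=0 g=1 k=1 d=1 b=1 clk=0 e=0 h=0
  Δ1: clk:0→1
  Δ2: e:0→1, h:0→1
  Δ3: k:1→0
  (3Δ to stable)
t=1 Δ0: f=1 a=0 g=1 k=0 d=1 b=1 clk=1 e=1 h=1
  Δ1: clk:1→0
  (1Δ to stable)
t=2 Δ0: f=1 a=0 g=1 k=0 d=1 b=1 clk=0 e=1 h=1
  Δ1: clk:0→1
  Δ2: e:1→0
  (2Δ to stable)
t=3 Δ0: f=1 a=0 g=1 k=0 d=1 b=1 clk=1 e=0 h=1
  Δ1: clk:1→0
  (1Δ to stable)
t=4 Δ0: f=1 a=0 g=1 k=0 d=1 b=1 clk=0 e=0 h=1
  Δ1: clk:0→1
  Δ2: e:0→1
  (2Δ to stable)
t=5 Δ0: f=1 a=0 g=1 k=0 d=1 b=1 clk=1 e=1 h=1
  Δ1: clk:1→0
  (1Δ to stable)
t=6 Δ0: f=1 a=0 g=1 k=0 d=1 b=1 clk=0 e=1 h=1
  Δ1: clk:0→1
  Δ2: e:1→0
  (2Δ to stable)
t=7 Δ0: f=1 a=0 g=1 k=0 d=1 b=1 clk=1 e=0 h=1
  Δ1: clk:1→0
  (1Δ to stable)
t=8 Δ0: f=1 a=0 g=1 k=0 d=1 b=1 clk=0 e=0 h=1
  Δ1: clk:0→1
  Δ2: e:0→1
  (2Δ to stable)
t=9 Δ0: f=1 a=0 g=1 k=0 d=1 b=1 clk=1 e=1 h=1
  Δ1: clk:1→0
  (1Δ to stable)
t=10 Δ0: f=1 a=0 g=1 k=0 d=1 b=1 clk=0 e=1 h=1
  Δ1: clk:0→1
  Δ2: e:1→0
  (2Δ to stable)
t=11 Δ0: f=1 a=0 g=1 k=0 d=1 b=1 clk=1 e=0 h=1
  Δ1: clk:1→0
  (1Δ to stable)
t=12 Δ0: f=1 a=0 g=1 k=0 d=1 b=1 clk=0 e=0 h=1
  Δ1: clk:0→1
  Δ2: e:0→1
  (2Δ to stable)
t=13 Δ0: f=1 a=0 g=1 k=0 d=1 b=1 clk=1 e=1 h=1
  Δ1: clk:1→0
  (1Δ to stable)
t=14 Δ0: f=1 a=0 g=1 k=0 d=1 b=1 clk=0 e=1 h=1
  Δ1: clk:0→1
  Δ2: e:1→0
  (2Δ to stable)
t=15 Δ0: f=1 a=0 g=1 k=0 d=1 b=1 clk=1 e=0 h=1
  Δ1: clk:1→0
  (1Δ to stable)
t=16 Δ0: f=1 a=0 g=1 k=0 d=1 b=1 clk=0 e=0 h=1
  Δ1: clk:0→1
  Δ2: e:0→1
  (2Δ to stable)
t=17 Δ0: f=1 a=0 g=1 k=0 d=1 b=1 clk=1 e=1 h=1
  Δ1: clk:1→0
  (1Δ to stable)
t=18 Δ0: f=1 a=0 g=1 k=0 d=1 b=1 clk=0 e=1 h=1
  Δ1: clk:0→1
  Δ2: e:1→0
  (2Δ to stable)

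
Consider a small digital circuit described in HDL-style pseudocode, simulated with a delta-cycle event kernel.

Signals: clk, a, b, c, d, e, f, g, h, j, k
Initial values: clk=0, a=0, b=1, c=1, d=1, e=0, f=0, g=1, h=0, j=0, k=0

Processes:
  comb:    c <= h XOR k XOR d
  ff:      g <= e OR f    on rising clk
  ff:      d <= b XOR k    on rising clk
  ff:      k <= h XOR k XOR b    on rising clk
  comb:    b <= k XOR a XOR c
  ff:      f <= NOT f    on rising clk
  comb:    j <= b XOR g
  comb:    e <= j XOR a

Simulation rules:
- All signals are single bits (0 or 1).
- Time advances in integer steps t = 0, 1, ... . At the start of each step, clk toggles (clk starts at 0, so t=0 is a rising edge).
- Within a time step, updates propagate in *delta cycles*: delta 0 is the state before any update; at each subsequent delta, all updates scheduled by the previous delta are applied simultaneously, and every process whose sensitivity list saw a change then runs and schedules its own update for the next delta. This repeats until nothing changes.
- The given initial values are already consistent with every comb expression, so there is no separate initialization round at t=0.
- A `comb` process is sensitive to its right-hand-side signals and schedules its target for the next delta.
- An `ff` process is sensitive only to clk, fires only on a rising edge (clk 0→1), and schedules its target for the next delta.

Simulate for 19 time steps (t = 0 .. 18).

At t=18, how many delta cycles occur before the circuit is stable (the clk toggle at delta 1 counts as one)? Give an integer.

[bits: h,e,g,c,d,j,clk,f,b,a,k]
t=0: Δ0=00111000100 Δ1=00111010100 Δ2=00011011101 Δ3=00001111001 Δ4=01001011101 Δ5=00001111101 Δ6=01001111101 | 6Δ
t=1: Δ0=01001111101 Δ1=01001101101 | 1Δ
t=2: Δ0=01001101101 Δ1=01001111101 Δ2=01100110100 Δ3=01100010000 Δ4=00100110000 Δ5=01100110000 | 5Δ
t=3: Δ0=01100110000 Δ1=01100100000 | 1Δ
t=4: Δ0=01100100000 Δ1=01100110000 Δ2=01100111000 | 2Δ
t=5: Δ0=01100111000 Δ1=01100101000 | 1Δ
t=6: Δ0=01100101000 Δ1=01100111000 Δ2=01100110000 | 2Δ
t=7: Δ0=01100110000 Δ1=01100100000 | 1Δ
t=8: Δ0=01100100000 Δ1=01100110000 Δ2=01100111000 | 2Δ
t=9: Δ0=01100111000 Δ1=01100101000 | 1Δ
t=10: Δ0=01100101000 Δ1=01100111000 Δ2=01100110000 | 2Δ
t=11: Δ0=01100110000 Δ1=01100100000 | 1Δ
t=12: Δ0=01100100000 Δ1=01100110000 Δ2=01100111000 | 2Δ
t=13: Δ0=01100111000 Δ1=01100101000 | 1Δ
t=14: Δ0=01100101000 Δ1=01100111000 Δ2=01100110000 | 2Δ
t=15: Δ0=01100110000 Δ1=01100100000 | 1Δ
t=16: Δ0=01100100000 Δ1=01100110000 Δ2=01100111000 | 2Δ
t=17: Δ0=01100111000 Δ1=01100101000 | 1Δ
t=18: Δ0=01100101000 Δ1=01100111000 Δ2=01100110000 | 2Δ

2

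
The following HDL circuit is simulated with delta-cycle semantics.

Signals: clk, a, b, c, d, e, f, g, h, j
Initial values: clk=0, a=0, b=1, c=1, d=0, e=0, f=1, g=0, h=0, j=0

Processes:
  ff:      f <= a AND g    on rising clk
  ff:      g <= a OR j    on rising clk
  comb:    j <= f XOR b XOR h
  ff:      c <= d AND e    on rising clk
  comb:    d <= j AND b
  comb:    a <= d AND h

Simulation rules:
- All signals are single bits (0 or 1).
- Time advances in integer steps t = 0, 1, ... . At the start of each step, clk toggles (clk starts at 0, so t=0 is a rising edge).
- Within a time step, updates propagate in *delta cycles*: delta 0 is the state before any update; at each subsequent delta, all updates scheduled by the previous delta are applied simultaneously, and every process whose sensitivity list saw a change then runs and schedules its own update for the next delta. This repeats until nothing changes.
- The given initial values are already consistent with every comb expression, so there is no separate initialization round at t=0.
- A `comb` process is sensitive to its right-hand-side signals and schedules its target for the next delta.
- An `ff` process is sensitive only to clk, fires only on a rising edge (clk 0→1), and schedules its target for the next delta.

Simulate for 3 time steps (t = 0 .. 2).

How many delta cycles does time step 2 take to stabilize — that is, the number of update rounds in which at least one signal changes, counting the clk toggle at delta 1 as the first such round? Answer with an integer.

t0.Δ0 j=0 f=1 e=0 d=0 b=1 c=1 g=0 h=0 clk=0 a=0
t0.Δ1 j=0 f=1 e=0 d=0 b=1 c=1 g=0 h=0 clk=1 a=0
t0.Δ2 j=0 f=0 e=0 d=0 b=1 c=0 g=0 h=0 clk=1 a=0
t0.Δ3 j=1 f=0 e=0 d=0 b=1 c=0 g=0 h=0 clk=1 a=0
t0.Δ4 j=1 f=0 e=0 d=1 b=1 c=0 g=0 h=0 clk=1 a=0
t1.Δ0 j=1 f=0 e=0 d=1 b=1 c=0 g=0 h=0 clk=1 a=0
t1.Δ1 j=1 f=0 e=0 d=1 b=1 c=0 g=0 h=0 clk=0 a=0
t2.Δ0 j=1 f=0 e=0 d=1 b=1 c=0 g=0 h=0 clk=0 a=0
t2.Δ1 j=1 f=0 e=0 d=1 b=1 c=0 g=0 h=0 clk=1 a=0
t2.Δ2 j=1 f=0 e=0 d=1 b=1 c=0 g=1 h=0 clk=1 a=0

2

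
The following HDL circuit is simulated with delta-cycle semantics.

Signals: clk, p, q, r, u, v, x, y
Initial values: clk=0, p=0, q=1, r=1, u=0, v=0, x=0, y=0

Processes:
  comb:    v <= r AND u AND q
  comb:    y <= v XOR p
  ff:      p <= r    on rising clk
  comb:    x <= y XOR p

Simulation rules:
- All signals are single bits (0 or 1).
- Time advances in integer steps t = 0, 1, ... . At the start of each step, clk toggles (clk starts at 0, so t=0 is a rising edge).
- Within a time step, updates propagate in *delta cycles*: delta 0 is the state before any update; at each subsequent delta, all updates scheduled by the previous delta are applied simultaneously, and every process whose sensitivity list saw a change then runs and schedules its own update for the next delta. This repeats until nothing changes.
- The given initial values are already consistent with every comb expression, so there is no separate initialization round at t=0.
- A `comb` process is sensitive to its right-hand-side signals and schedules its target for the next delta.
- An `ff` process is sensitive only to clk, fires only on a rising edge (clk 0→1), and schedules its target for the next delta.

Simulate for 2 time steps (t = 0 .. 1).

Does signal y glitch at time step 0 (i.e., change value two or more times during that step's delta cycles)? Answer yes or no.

t0.Δ0 y=0 clk=0 u=0 v=0 q=1 p=0 r=1 x=0
t0.Δ1 y=0 clk=1 u=0 v=0 q=1 p=0 r=1 x=0
t0.Δ2 y=0 clk=1 u=0 v=0 q=1 p=1 r=1 x=0
t0.Δ3 y=1 clk=1 u=0 v=0 q=1 p=1 r=1 x=1
t0.Δ4 y=1 clk=1 u=0 v=0 q=1 p=1 r=1 x=0
t1.Δ0 y=1 clk=1 u=0 v=0 q=1 p=1 r=1 x=0
t1.Δ1 y=1 clk=0 u=0 v=0 q=1 p=1 r=1 x=0

no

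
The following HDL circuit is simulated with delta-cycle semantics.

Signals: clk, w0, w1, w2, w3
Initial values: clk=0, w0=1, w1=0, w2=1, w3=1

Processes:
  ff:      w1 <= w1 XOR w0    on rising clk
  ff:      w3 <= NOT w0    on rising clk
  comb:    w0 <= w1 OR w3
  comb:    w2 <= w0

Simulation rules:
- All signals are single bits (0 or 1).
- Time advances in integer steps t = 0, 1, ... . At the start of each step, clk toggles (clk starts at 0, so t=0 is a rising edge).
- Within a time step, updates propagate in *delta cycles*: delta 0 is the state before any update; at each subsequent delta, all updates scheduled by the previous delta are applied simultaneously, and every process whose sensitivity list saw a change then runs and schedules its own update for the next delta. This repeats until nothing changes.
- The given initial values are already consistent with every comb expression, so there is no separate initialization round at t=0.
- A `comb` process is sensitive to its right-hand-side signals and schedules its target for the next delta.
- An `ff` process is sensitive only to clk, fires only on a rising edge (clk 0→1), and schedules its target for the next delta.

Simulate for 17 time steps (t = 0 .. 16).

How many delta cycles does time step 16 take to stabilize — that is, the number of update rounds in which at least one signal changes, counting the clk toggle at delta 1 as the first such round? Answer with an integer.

4

t0.Δ0 w3=1 w0=1 clk=0 w2=1 w1=0
t0.Δ1 w3=1 w0=1 clk=1 w2=1 w1=0
t0.Δ2 w3=0 w0=1 clk=1 w2=1 w1=1
t1.Δ0 w3=0 w0=1 clk=1 w2=1 w1=1
t1.Δ1 w3=0 w0=1 clk=0 w2=1 w1=1
t2.Δ0 w3=0 w0=1 clk=0 w2=1 w1=1
t2.Δ1 w3=0 w0=1 clk=1 w2=1 w1=1
t2.Δ2 w3=0 w0=1 clk=1 w2=1 w1=0
t2.Δ3 w3=0 w0=0 clk=1 w2=1 w1=0
t2.Δ4 w3=0 w0=0 clk=1 w2=0 w1=0
t3.Δ0 w3=0 w0=0 clk=1 w2=0 w1=0
t3.Δ1 w3=0 w0=0 clk=0 w2=0 w1=0
t4.Δ0 w3=0 w0=0 clk=0 w2=0 w1=0
t4.Δ1 w3=0 w0=0 clk=1 w2=0 w1=0
t4.Δ2 w3=1 w0=0 clk=1 w2=0 w1=0
t4.Δ3 w3=1 w0=1 clk=1 w2=0 w1=0
t4.Δ4 w3=1 w0=1 clk=1 w2=1 w1=0
t5.Δ0 w3=1 w0=1 clk=1 w2=1 w1=0
t5.Δ1 w3=1 w0=1 clk=0 w2=1 w1=0
t6.Δ0 w3=1 w0=1 clk=0 w2=1 w1=0
t6.Δ1 w3=1 w0=1 clk=1 w2=1 w1=0
t6.Δ2 w3=0 w0=1 clk=1 w2=1 w1=1
t7.Δ0 w3=0 w0=1 clk=1 w2=1 w1=1
t7.Δ1 w3=0 w0=1 clk=0 w2=1 w1=1
t8.Δ0 w3=0 w0=1 clk=0 w2=1 w1=1
t8.Δ1 w3=0 w0=1 clk=1 w2=1 w1=1
t8.Δ2 w3=0 w0=1 clk=1 w2=1 w1=0
t8.Δ3 w3=0 w0=0 clk=1 w2=1 w1=0
t8.Δ4 w3=0 w0=0 clk=1 w2=0 w1=0
t9.Δ0 w3=0 w0=0 clk=1 w2=0 w1=0
t9.Δ1 w3=0 w0=0 clk=0 w2=0 w1=0
t10.Δ0 w3=0 w0=0 clk=0 w2=0 w1=0
t10.Δ1 w3=0 w0=0 clk=1 w2=0 w1=0
t10.Δ2 w3=1 w0=0 clk=1 w2=0 w1=0
t10.Δ3 w3=1 w0=1 clk=1 w2=0 w1=0
t10.Δ4 w3=1 w0=1 clk=1 w2=1 w1=0
t11.Δ0 w3=1 w0=1 clk=1 w2=1 w1=0
t11.Δ1 w3=1 w0=1 clk=0 w2=1 w1=0
t12.Δ0 w3=1 w0=1 clk=0 w2=1 w1=0
t12.Δ1 w3=1 w0=1 clk=1 w2=1 w1=0
t12.Δ2 w3=0 w0=1 clk=1 w2=1 w1=1
t13.Δ0 w3=0 w0=1 clk=1 w2=1 w1=1
t13.Δ1 w3=0 w0=1 clk=0 w2=1 w1=1
t14.Δ0 w3=0 w0=1 clk=0 w2=1 w1=1
t14.Δ1 w3=0 w0=1 clk=1 w2=1 w1=1
t14.Δ2 w3=0 w0=1 clk=1 w2=1 w1=0
t14.Δ3 w3=0 w0=0 clk=1 w2=1 w1=0
t14.Δ4 w3=0 w0=0 clk=1 w2=0 w1=0
t15.Δ0 w3=0 w0=0 clk=1 w2=0 w1=0
t15.Δ1 w3=0 w0=0 clk=0 w2=0 w1=0
t16.Δ0 w3=0 w0=0 clk=0 w2=0 w1=0
t16.Δ1 w3=0 w0=0 clk=1 w2=0 w1=0
t16.Δ2 w3=1 w0=0 clk=1 w2=0 w1=0
t16.Δ3 w3=1 w0=1 clk=1 w2=0 w1=0
t16.Δ4 w3=1 w0=1 clk=1 w2=1 w1=0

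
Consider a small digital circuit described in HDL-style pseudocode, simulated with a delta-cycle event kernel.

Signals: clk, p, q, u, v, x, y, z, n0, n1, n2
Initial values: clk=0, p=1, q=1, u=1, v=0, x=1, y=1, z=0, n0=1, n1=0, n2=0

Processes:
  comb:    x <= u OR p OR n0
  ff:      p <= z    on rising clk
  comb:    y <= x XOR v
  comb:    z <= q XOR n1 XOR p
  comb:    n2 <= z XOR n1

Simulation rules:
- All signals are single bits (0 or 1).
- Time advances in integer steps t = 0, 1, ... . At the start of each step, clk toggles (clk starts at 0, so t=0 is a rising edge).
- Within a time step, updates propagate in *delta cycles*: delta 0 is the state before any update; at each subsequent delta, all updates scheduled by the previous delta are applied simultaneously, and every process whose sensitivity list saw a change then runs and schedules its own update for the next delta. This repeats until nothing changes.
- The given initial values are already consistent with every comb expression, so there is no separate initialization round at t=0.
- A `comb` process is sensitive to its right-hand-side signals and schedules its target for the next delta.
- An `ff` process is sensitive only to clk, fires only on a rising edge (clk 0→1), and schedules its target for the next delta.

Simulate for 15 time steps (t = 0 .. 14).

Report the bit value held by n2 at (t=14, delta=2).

t=0 Δ0: q=1 clk=0 y=1 u=1 n1=0 p=1 z=0 n2=0 n0=1 x=1 v=0
  Δ1: clk:0→1
  Δ2: p:1→0
  Δ3: z:0→1
  Δ4: n2:0→1
  (4Δ to stable)
t=1 Δ0: q=1 clk=1 y=1 u=1 n1=0 p=0 z=1 n2=1 n0=1 x=1 v=0
  Δ1: clk:1→0
  (1Δ to stable)
t=2 Δ0: q=1 clk=0 y=1 u=1 n1=0 p=0 z=1 n2=1 n0=1 x=1 v=0
  Δ1: clk:0→1
  Δ2: p:0→1
  Δ3: z:1→0
  Δ4: n2:1→0
  (4Δ to stable)
t=3 Δ0: q=1 clk=1 y=1 u=1 n1=0 p=1 z=0 n2=0 n0=1 x=1 v=0
  Δ1: clk:1→0
  (1Δ to stable)
t=4 Δ0: q=1 clk=0 y=1 u=1 n1=0 p=1 z=0 n2=0 n0=1 x=1 v=0
  Δ1: clk:0→1
  Δ2: p:1→0
  Δ3: z:0→1
  Δ4: n2:0→1
  (4Δ to stable)
t=5 Δ0: q=1 clk=1 y=1 u=1 n1=0 p=0 z=1 n2=1 n0=1 x=1 v=0
  Δ1: clk:1→0
  (1Δ to stable)
t=6 Δ0: q=1 clk=0 y=1 u=1 n1=0 p=0 z=1 n2=1 n0=1 x=1 v=0
  Δ1: clk:0→1
  Δ2: p:0→1
  Δ3: z:1→0
  Δ4: n2:1→0
  (4Δ to stable)
t=7 Δ0: q=1 clk=1 y=1 u=1 n1=0 p=1 z=0 n2=0 n0=1 x=1 v=0
  Δ1: clk:1→0
  (1Δ to stable)
t=8 Δ0: q=1 clk=0 y=1 u=1 n1=0 p=1 z=0 n2=0 n0=1 x=1 v=0
  Δ1: clk:0→1
  Δ2: p:1→0
  Δ3: z:0→1
  Δ4: n2:0→1
  (4Δ to stable)
t=9 Δ0: q=1 clk=1 y=1 u=1 n1=0 p=0 z=1 n2=1 n0=1 x=1 v=0
  Δ1: clk:1→0
  (1Δ to stable)
t=10 Δ0: q=1 clk=0 y=1 u=1 n1=0 p=0 z=1 n2=1 n0=1 x=1 v=0
  Δ1: clk:0→1
  Δ2: p:0→1
  Δ3: z:1→0
  Δ4: n2:1→0
  (4Δ to stable)
t=11 Δ0: q=1 clk=1 y=1 u=1 n1=0 p=1 z=0 n2=0 n0=1 x=1 v=0
  Δ1: clk:1→0
  (1Δ to stable)
t=12 Δ0: q=1 clk=0 y=1 u=1 n1=0 p=1 z=0 n2=0 n0=1 x=1 v=0
  Δ1: clk:0→1
  Δ2: p:1→0
  Δ3: z:0→1
  Δ4: n2:0→1
  (4Δ to stable)
t=13 Δ0: q=1 clk=1 y=1 u=1 n1=0 p=0 z=1 n2=1 n0=1 x=1 v=0
  Δ1: clk:1→0
  (1Δ to stable)
t=14 Δ0: q=1 clk=0 y=1 u=1 n1=0 p=0 z=1 n2=1 n0=1 x=1 v=0
  Δ1: clk:0→1
  Δ2: p:0→1
  Δ3: z:1→0
  Δ4: n2:1→0
  (4Δ to stable)

1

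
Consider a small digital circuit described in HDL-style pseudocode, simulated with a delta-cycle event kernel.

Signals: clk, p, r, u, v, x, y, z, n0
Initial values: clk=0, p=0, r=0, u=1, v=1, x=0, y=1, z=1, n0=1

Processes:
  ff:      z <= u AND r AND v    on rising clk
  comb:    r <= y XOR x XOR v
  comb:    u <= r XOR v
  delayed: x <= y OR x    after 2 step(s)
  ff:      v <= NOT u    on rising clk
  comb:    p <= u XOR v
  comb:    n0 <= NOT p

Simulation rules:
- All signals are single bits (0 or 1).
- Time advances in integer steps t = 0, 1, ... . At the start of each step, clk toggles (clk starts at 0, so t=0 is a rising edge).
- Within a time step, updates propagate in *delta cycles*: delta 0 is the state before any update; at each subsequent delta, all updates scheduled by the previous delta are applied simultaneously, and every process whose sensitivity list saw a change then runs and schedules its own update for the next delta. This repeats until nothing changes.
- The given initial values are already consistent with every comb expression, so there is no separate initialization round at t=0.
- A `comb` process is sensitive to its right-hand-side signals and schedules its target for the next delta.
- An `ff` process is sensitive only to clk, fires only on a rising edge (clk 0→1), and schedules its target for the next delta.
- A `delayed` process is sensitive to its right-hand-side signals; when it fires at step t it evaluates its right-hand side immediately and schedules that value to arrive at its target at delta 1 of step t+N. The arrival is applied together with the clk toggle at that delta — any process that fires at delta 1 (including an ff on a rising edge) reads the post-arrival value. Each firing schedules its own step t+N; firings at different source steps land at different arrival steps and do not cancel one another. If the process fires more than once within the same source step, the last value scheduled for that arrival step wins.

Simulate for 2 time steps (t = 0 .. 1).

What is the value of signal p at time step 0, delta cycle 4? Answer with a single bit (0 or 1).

0

t=0 Δ0: x=0 p=0 v=1 z=1 y=1 r=0 n0=1 u=1 clk=0
  Δ1: clk:0→1
  Δ2: v:1→0, z:1→0
  Δ3: p:0→1, r:0→1, u:1→0
  Δ4: p:1→0, n0:1→0, u:0→1
  Δ5: p:0→1, n0:0→1
  Δ6: n0:1→0
  (6Δ to stable)
t=1 Δ0: x=0 p=1 v=0 z=0 y=1 r=1 n0=0 u=1 clk=1
  Δ1: clk:1→0
  (1Δ to stable)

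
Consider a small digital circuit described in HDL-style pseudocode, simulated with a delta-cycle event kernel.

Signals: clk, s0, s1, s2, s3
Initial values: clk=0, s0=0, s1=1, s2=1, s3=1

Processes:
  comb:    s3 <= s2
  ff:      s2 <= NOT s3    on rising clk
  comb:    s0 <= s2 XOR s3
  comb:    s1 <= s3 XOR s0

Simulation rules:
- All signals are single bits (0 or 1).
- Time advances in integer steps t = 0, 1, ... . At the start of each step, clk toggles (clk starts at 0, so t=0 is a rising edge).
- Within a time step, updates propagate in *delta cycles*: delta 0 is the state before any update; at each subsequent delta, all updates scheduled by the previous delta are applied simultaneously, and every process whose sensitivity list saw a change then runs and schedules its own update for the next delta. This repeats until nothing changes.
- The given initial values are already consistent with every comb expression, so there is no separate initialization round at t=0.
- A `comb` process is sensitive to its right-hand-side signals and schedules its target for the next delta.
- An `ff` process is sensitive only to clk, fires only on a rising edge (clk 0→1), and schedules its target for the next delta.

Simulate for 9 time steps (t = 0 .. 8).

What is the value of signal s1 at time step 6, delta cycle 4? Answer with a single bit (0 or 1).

t0.Δ0 clk=0 s0=0 s2=1 s1=1 s3=1
t0.Δ1 clk=1 s0=0 s2=1 s1=1 s3=1
t0.Δ2 clk=1 s0=0 s2=0 s1=1 s3=1
t0.Δ3 clk=1 s0=1 s2=0 s1=1 s3=0
t0.Δ4 clk=1 s0=0 s2=0 s1=1 s3=0
t0.Δ5 clk=1 s0=0 s2=0 s1=0 s3=0
t1.Δ0 clk=1 s0=0 s2=0 s1=0 s3=0
t1.Δ1 clk=0 s0=0 s2=0 s1=0 s3=0
t2.Δ0 clk=0 s0=0 s2=0 s1=0 s3=0
t2.Δ1 clk=1 s0=0 s2=0 s1=0 s3=0
t2.Δ2 clk=1 s0=0 s2=1 s1=0 s3=0
t2.Δ3 clk=1 s0=1 s2=1 s1=0 s3=1
t2.Δ4 clk=1 s0=0 s2=1 s1=0 s3=1
t2.Δ5 clk=1 s0=0 s2=1 s1=1 s3=1
t3.Δ0 clk=1 s0=0 s2=1 s1=1 s3=1
t3.Δ1 clk=0 s0=0 s2=1 s1=1 s3=1
t4.Δ0 clk=0 s0=0 s2=1 s1=1 s3=1
t4.Δ1 clk=1 s0=0 s2=1 s1=1 s3=1
t4.Δ2 clk=1 s0=0 s2=0 s1=1 s3=1
t4.Δ3 clk=1 s0=1 s2=0 s1=1 s3=0
t4.Δ4 clk=1 s0=0 s2=0 s1=1 s3=0
t4.Δ5 clk=1 s0=0 s2=0 s1=0 s3=0
t5.Δ0 clk=1 s0=0 s2=0 s1=0 s3=0
t5.Δ1 clk=0 s0=0 s2=0 s1=0 s3=0
t6.Δ0 clk=0 s0=0 s2=0 s1=0 s3=0
t6.Δ1 clk=1 s0=0 s2=0 s1=0 s3=0
t6.Δ2 clk=1 s0=0 s2=1 s1=0 s3=0
t6.Δ3 clk=1 s0=1 s2=1 s1=0 s3=1
t6.Δ4 clk=1 s0=0 s2=1 s1=0 s3=1
t6.Δ5 clk=1 s0=0 s2=1 s1=1 s3=1
t7.Δ0 clk=1 s0=0 s2=1 s1=1 s3=1
t7.Δ1 clk=0 s0=0 s2=1 s1=1 s3=1
t8.Δ0 clk=0 s0=0 s2=1 s1=1 s3=1
t8.Δ1 clk=1 s0=0 s2=1 s1=1 s3=1
t8.Δ2 clk=1 s0=0 s2=0 s1=1 s3=1
t8.Δ3 clk=1 s0=1 s2=0 s1=1 s3=0
t8.Δ4 clk=1 s0=0 s2=0 s1=1 s3=0
t8.Δ5 clk=1 s0=0 s2=0 s1=0 s3=0

0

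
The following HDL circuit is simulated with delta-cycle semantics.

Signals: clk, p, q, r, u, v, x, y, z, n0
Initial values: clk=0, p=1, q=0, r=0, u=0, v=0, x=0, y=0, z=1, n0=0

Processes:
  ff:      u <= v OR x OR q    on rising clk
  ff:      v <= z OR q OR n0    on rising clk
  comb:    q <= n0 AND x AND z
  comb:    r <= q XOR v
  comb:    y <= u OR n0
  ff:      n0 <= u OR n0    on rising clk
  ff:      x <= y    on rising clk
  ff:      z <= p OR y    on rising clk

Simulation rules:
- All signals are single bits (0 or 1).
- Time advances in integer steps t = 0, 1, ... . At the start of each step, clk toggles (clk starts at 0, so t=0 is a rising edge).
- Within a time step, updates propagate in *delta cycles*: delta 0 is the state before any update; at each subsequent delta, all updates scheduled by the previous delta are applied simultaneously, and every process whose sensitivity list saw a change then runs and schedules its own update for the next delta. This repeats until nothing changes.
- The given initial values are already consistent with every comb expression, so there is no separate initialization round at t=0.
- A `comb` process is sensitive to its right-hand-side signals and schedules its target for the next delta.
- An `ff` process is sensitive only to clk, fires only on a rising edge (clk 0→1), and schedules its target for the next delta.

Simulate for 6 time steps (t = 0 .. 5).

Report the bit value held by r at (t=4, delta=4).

[bits: clk,u,x,q,p,n0,v,y,z,r]
t=0: Δ0=0000100010 Δ1=1000100010 Δ2=1000101010 Δ3=1000101011 | 3Δ
t=1: Δ0=1000101011 Δ1=0000101011 | 1Δ
t=2: Δ0=0000101011 Δ1=1000101011 Δ2=1100101011 Δ3=1100101111 | 3Δ
t=3: Δ0=1100101111 Δ1=0100101111 | 1Δ
t=4: Δ0=0100101111 Δ1=1100101111 Δ2=1110111111 Δ3=1111111111 Δ4=1111111110 | 4Δ
t=5: Δ0=1111111110 Δ1=0111111110 | 1Δ

0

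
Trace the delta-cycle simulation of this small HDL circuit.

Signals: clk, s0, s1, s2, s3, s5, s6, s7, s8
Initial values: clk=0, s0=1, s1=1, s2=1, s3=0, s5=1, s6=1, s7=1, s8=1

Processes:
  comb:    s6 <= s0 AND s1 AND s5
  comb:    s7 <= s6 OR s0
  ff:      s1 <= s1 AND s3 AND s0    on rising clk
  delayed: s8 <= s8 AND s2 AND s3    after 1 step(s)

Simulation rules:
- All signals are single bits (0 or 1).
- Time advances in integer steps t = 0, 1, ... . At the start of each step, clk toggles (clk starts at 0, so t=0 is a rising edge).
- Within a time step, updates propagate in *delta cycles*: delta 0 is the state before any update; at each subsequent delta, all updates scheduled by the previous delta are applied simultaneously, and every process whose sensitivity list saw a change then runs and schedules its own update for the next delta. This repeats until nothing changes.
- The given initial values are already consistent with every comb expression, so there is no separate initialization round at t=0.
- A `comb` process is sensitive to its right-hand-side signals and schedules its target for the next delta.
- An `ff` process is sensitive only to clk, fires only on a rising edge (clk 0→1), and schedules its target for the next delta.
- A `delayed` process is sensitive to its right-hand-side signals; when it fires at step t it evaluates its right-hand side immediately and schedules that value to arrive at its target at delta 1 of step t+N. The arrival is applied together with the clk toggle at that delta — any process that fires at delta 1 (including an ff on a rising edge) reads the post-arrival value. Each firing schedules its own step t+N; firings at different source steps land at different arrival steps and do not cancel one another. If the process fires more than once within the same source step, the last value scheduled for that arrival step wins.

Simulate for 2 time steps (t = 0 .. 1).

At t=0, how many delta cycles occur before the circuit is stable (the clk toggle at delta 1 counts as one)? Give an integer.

t=0 Δ0: s8=1 s1=1 s7=1 s5=1 clk=0 s0=1 s6=1 s2=1 s3=0
  Δ1: clk:0→1
  Δ2: s1:1→0
  Δ3: s6:1→0
  (3Δ to stable)
t=1 Δ0: s8=1 s1=0 s7=1 s5=1 clk=1 s0=1 s6=0 s2=1 s3=0
  Δ1: clk:1→0
  (1Δ to stable)

3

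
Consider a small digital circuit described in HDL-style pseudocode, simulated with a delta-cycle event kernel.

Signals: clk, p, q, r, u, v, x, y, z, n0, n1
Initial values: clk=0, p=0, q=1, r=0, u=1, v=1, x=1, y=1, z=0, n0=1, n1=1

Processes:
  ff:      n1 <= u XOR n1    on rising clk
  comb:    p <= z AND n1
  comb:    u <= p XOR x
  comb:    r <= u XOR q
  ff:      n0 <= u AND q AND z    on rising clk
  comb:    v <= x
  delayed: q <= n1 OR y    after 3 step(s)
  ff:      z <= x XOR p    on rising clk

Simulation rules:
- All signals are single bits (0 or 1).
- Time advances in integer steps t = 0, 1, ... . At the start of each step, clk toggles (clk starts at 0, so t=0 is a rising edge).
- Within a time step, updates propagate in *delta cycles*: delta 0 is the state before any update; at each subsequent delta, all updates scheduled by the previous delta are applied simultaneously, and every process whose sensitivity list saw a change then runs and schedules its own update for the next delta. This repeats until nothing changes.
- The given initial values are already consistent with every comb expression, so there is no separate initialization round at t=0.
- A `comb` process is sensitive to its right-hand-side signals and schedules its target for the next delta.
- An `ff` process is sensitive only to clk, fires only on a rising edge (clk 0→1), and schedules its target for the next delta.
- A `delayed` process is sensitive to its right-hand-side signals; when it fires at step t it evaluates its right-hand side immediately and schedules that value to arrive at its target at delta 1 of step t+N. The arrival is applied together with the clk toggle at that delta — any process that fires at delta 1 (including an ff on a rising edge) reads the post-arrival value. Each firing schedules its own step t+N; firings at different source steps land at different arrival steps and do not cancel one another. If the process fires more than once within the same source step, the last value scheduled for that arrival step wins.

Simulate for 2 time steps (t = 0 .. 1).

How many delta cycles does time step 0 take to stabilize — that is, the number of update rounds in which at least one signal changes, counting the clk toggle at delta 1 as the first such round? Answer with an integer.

[bits: n0,q,p,z,clk,n1,u,r,v,x,y]
t=0: Δ0=11000110111 Δ1=11001110111 Δ2=01011010111 | 2Δ
t=1: Δ0=01011010111 Δ1=01010010111 | 1Δ

2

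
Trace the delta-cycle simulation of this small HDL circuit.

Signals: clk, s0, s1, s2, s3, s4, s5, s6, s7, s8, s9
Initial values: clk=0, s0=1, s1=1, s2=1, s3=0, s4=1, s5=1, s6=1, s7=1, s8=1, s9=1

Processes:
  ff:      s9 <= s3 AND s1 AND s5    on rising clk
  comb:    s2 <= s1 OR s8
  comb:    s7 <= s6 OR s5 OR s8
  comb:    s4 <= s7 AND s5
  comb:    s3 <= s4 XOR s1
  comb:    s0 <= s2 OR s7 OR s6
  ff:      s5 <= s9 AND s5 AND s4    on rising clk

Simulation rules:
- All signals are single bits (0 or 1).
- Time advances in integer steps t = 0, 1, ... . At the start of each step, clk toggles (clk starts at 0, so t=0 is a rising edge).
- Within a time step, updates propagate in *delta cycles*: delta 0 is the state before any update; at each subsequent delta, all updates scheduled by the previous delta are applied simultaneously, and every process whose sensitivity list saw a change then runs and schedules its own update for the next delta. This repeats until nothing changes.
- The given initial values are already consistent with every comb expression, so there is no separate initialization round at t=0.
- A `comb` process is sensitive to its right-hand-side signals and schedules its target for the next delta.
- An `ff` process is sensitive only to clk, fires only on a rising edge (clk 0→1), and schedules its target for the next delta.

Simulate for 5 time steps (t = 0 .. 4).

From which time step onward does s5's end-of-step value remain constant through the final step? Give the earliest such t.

t0.Δ0 s9=1 s8=1 s0=1 s4=1 s1=1 s2=1 s7=1 s5=1 s3=0 clk=0 s6=1
t0.Δ1 s9=1 s8=1 s0=1 s4=1 s1=1 s2=1 s7=1 s5=1 s3=0 clk=1 s6=1
t0.Δ2 s9=0 s8=1 s0=1 s4=1 s1=1 s2=1 s7=1 s5=1 s3=0 clk=1 s6=1
t1.Δ0 s9=0 s8=1 s0=1 s4=1 s1=1 s2=1 s7=1 s5=1 s3=0 clk=1 s6=1
t1.Δ1 s9=0 s8=1 s0=1 s4=1 s1=1 s2=1 s7=1 s5=1 s3=0 clk=0 s6=1
t2.Δ0 s9=0 s8=1 s0=1 s4=1 s1=1 s2=1 s7=1 s5=1 s3=0 clk=0 s6=1
t2.Δ1 s9=0 s8=1 s0=1 s4=1 s1=1 s2=1 s7=1 s5=1 s3=0 clk=1 s6=1
t2.Δ2 s9=0 s8=1 s0=1 s4=1 s1=1 s2=1 s7=1 s5=0 s3=0 clk=1 s6=1
t2.Δ3 s9=0 s8=1 s0=1 s4=0 s1=1 s2=1 s7=1 s5=0 s3=0 clk=1 s6=1
t2.Δ4 s9=0 s8=1 s0=1 s4=0 s1=1 s2=1 s7=1 s5=0 s3=1 clk=1 s6=1
t3.Δ0 s9=0 s8=1 s0=1 s4=0 s1=1 s2=1 s7=1 s5=0 s3=1 clk=1 s6=1
t3.Δ1 s9=0 s8=1 s0=1 s4=0 s1=1 s2=1 s7=1 s5=0 s3=1 clk=0 s6=1
t4.Δ0 s9=0 s8=1 s0=1 s4=0 s1=1 s2=1 s7=1 s5=0 s3=1 clk=0 s6=1
t4.Δ1 s9=0 s8=1 s0=1 s4=0 s1=1 s2=1 s7=1 s5=0 s3=1 clk=1 s6=1

2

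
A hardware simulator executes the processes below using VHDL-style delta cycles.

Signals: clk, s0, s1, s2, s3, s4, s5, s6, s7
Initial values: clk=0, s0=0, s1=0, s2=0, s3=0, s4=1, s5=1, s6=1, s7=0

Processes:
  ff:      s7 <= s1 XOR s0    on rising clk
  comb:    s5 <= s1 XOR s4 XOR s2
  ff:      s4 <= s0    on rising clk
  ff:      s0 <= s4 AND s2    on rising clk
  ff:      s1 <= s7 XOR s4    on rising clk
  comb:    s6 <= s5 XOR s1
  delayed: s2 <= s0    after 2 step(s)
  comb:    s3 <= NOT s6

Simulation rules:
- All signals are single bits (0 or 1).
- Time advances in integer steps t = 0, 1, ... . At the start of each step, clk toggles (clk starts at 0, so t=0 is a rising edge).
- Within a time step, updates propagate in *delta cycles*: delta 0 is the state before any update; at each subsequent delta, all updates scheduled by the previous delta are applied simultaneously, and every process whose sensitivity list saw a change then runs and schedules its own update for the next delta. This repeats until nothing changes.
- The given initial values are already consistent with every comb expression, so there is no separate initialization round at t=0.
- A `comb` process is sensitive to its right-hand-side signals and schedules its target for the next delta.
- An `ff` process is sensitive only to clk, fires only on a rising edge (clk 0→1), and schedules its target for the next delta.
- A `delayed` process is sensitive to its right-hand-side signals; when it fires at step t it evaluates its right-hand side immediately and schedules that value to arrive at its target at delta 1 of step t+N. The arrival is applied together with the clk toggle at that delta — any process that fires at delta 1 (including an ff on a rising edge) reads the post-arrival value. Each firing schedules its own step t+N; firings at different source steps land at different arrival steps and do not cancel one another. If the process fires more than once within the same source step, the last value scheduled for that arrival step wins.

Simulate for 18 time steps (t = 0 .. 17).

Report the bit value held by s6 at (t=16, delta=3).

1

[bits: s6,s3,s4,s5,s0,clk,s2,s7,s1]
t=0: Δ0=101100000 Δ1=101101000 Δ2=100101001 Δ3=000101001 Δ4=010101001 | 4Δ
t=1: Δ0=010101001 Δ1=010100001 | 1Δ
t=2: Δ0=010100001 Δ1=010101001 Δ2=010101010 Δ3=110001010 Δ4=000001010 Δ5=010001010 | 5Δ
t=3: Δ0=010001010 Δ1=010000010 | 1Δ
t=4: Δ0=010000010 Δ1=010001010 Δ2=010001001 Δ3=110101001 Δ4=000101001 Δ5=010101001 | 5Δ
t=5: Δ0=010101001 Δ1=010100001 | 1Δ
t=6: Δ0=010100001 Δ1=010101001 Δ2=010101010 Δ3=110001010 Δ4=000001010 Δ5=010001010 | 5Δ
t=7: Δ0=010001010 Δ1=010000010 | 1Δ
t=8: Δ0=010000010 Δ1=010001010 Δ2=010001001 Δ3=110101001 Δ4=000101001 Δ5=010101001 | 5Δ
t=9: Δ0=010101001 Δ1=010100001 | 1Δ
t=10: Δ0=010100001 Δ1=010101001 Δ2=010101010 Δ3=110001010 Δ4=000001010 Δ5=010001010 | 5Δ
t=11: Δ0=010001010 Δ1=010000010 | 1Δ
t=12: Δ0=010000010 Δ1=010001010 Δ2=010001001 Δ3=110101001 Δ4=000101001 Δ5=010101001 | 5Δ
t=13: Δ0=010101001 Δ1=010100001 | 1Δ
t=14: Δ0=010100001 Δ1=010101001 Δ2=010101010 Δ3=110001010 Δ4=000001010 Δ5=010001010 | 5Δ
t=15: Δ0=010001010 Δ1=010000010 | 1Δ
t=16: Δ0=010000010 Δ1=010001010 Δ2=010001001 Δ3=110101001 Δ4=000101001 Δ5=010101001 | 5Δ
t=17: Δ0=010101001 Δ1=010100001 | 1Δ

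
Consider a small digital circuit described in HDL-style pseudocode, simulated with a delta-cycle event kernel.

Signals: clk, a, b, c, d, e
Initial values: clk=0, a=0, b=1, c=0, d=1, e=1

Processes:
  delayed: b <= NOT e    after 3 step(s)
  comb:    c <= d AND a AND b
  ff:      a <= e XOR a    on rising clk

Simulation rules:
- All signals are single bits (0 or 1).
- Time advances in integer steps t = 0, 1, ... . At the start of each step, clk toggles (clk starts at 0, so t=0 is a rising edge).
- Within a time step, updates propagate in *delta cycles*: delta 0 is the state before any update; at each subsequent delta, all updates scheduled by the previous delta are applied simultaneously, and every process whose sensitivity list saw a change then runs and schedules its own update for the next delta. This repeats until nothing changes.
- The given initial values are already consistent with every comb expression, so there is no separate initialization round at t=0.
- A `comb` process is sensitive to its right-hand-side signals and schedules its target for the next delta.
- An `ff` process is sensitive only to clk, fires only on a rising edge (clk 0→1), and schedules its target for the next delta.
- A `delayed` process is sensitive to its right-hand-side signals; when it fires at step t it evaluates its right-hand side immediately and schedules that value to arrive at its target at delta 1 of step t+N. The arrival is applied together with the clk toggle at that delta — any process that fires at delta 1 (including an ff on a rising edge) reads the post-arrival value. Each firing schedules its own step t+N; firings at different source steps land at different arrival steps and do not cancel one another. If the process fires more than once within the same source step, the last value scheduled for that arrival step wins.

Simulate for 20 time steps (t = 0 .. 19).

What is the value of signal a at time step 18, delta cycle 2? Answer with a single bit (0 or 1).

t0.Δ0 clk=0 c=0 a=0 e=1 d=1 b=1
t0.Δ1 clk=1 c=0 a=0 e=1 d=1 b=1
t0.Δ2 clk=1 c=0 a=1 e=1 d=1 b=1
t0.Δ3 clk=1 c=1 a=1 e=1 d=1 b=1
t1.Δ0 clk=1 c=1 a=1 e=1 d=1 b=1
t1.Δ1 clk=0 c=1 a=1 e=1 d=1 b=1
t2.Δ0 clk=0 c=1 a=1 e=1 d=1 b=1
t2.Δ1 clk=1 c=1 a=1 e=1 d=1 b=1
t2.Δ2 clk=1 c=1 a=0 e=1 d=1 b=1
t2.Δ3 clk=1 c=0 a=0 e=1 d=1 b=1
t3.Δ0 clk=1 c=0 a=0 e=1 d=1 b=1
t3.Δ1 clk=0 c=0 a=0 e=1 d=1 b=1
t4.Δ0 clk=0 c=0 a=0 e=1 d=1 b=1
t4.Δ1 clk=1 c=0 a=0 e=1 d=1 b=1
t4.Δ2 clk=1 c=0 a=1 e=1 d=1 b=1
t4.Δ3 clk=1 c=1 a=1 e=1 d=1 b=1
t5.Δ0 clk=1 c=1 a=1 e=1 d=1 b=1
t5.Δ1 clk=0 c=1 a=1 e=1 d=1 b=1
t6.Δ0 clk=0 c=1 a=1 e=1 d=1 b=1
t6.Δ1 clk=1 c=1 a=1 e=1 d=1 b=1
t6.Δ2 clk=1 c=1 a=0 e=1 d=1 b=1
t6.Δ3 clk=1 c=0 a=0 e=1 d=1 b=1
t7.Δ0 clk=1 c=0 a=0 e=1 d=1 b=1
t7.Δ1 clk=0 c=0 a=0 e=1 d=1 b=1
t8.Δ0 clk=0 c=0 a=0 e=1 d=1 b=1
t8.Δ1 clk=1 c=0 a=0 e=1 d=1 b=1
t8.Δ2 clk=1 c=0 a=1 e=1 d=1 b=1
t8.Δ3 clk=1 c=1 a=1 e=1 d=1 b=1
t9.Δ0 clk=1 c=1 a=1 e=1 d=1 b=1
t9.Δ1 clk=0 c=1 a=1 e=1 d=1 b=1
t10.Δ0 clk=0 c=1 a=1 e=1 d=1 b=1
t10.Δ1 clk=1 c=1 a=1 e=1 d=1 b=1
t10.Δ2 clk=1 c=1 a=0 e=1 d=1 b=1
t10.Δ3 clk=1 c=0 a=0 e=1 d=1 b=1
t11.Δ0 clk=1 c=0 a=0 e=1 d=1 b=1
t11.Δ1 clk=0 c=0 a=0 e=1 d=1 b=1
t12.Δ0 clk=0 c=0 a=0 e=1 d=1 b=1
t12.Δ1 clk=1 c=0 a=0 e=1 d=1 b=1
t12.Δ2 clk=1 c=0 a=1 e=1 d=1 b=1
t12.Δ3 clk=1 c=1 a=1 e=1 d=1 b=1
t13.Δ0 clk=1 c=1 a=1 e=1 d=1 b=1
t13.Δ1 clk=0 c=1 a=1 e=1 d=1 b=1
t14.Δ0 clk=0 c=1 a=1 e=1 d=1 b=1
t14.Δ1 clk=1 c=1 a=1 e=1 d=1 b=1
t14.Δ2 clk=1 c=1 a=0 e=1 d=1 b=1
t14.Δ3 clk=1 c=0 a=0 e=1 d=1 b=1
t15.Δ0 clk=1 c=0 a=0 e=1 d=1 b=1
t15.Δ1 clk=0 c=0 a=0 e=1 d=1 b=1
t16.Δ0 clk=0 c=0 a=0 e=1 d=1 b=1
t16.Δ1 clk=1 c=0 a=0 e=1 d=1 b=1
t16.Δ2 clk=1 c=0 a=1 e=1 d=1 b=1
t16.Δ3 clk=1 c=1 a=1 e=1 d=1 b=1
t17.Δ0 clk=1 c=1 a=1 e=1 d=1 b=1
t17.Δ1 clk=0 c=1 a=1 e=1 d=1 b=1
t18.Δ0 clk=0 c=1 a=1 e=1 d=1 b=1
t18.Δ1 clk=1 c=1 a=1 e=1 d=1 b=1
t18.Δ2 clk=1 c=1 a=0 e=1 d=1 b=1
t18.Δ3 clk=1 c=0 a=0 e=1 d=1 b=1
t19.Δ0 clk=1 c=0 a=0 e=1 d=1 b=1
t19.Δ1 clk=0 c=0 a=0 e=1 d=1 b=1

0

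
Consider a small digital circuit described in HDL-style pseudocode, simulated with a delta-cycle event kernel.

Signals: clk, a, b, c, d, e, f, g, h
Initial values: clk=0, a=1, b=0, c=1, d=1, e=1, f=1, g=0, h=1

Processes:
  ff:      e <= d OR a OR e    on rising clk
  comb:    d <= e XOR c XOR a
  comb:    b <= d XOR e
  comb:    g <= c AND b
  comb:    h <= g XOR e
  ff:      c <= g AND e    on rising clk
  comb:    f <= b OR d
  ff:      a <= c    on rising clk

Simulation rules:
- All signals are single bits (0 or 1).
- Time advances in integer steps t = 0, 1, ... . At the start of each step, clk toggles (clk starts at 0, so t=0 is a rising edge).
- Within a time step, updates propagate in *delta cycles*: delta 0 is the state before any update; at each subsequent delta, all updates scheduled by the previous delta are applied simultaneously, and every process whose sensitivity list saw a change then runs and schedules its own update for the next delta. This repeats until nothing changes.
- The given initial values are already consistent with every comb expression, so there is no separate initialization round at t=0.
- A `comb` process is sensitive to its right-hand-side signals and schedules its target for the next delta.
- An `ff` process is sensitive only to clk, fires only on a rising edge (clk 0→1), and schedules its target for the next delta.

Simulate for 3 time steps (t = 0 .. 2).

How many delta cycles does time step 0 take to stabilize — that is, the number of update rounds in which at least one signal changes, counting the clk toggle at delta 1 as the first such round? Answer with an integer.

t=0 Δ0: a=1 e=1 f=1 g=0 d=1 b=0 h=1 c=1 clk=0
  Δ1: clk:0→1
  Δ2: c:1→0
  Δ3: d:1→0
  Δ4: f:1→0, b:0→1
  Δ5: f:0→1
  (5Δ to stable)
t=1 Δ0: a=1 e=1 f=1 g=0 d=0 b=1 h=1 c=0 clk=1
  Δ1: clk:1→0
  (1Δ to stable)
t=2 Δ0: a=1 e=1 f=1 g=0 d=0 b=1 h=1 c=0 clk=0
  Δ1: clk:0→1
  Δ2: a:1→0
  Δ3: d:0→1
  Δ4: b:1→0
  (4Δ to stable)

5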